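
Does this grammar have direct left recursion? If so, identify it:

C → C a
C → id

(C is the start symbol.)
Direct left recursion occurs when N → N α for some non-terminal N (the right-hand side begins with the left-hand side itself).

C → C a: LEFT RECURSIVE (starts with C)
C → id: starts with id

The grammar has direct left recursion on: C.

Answer: Yes, C is left-recursive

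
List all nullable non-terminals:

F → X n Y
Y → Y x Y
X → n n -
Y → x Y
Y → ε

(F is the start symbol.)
ε-productions: Y → ε
So Y is immediately nullable.
No further non-terminal can be added: every production for the remaining non-terminals contains a terminal or a non-nullable non-terminal.
Nullable = { 'Y' }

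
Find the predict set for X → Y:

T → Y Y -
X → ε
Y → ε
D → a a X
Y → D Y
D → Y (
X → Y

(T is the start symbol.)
{ '(', '-', 'a' }

PREDICT(X → Y) = (FIRST(RHS) \ {ε}) ∪ (FOLLOW(X) if ε ∈ FIRST(RHS), i.e. RHS ⇒* ε)
FIRST(Y) = { '(', 'a', ε }
FIRST(Y) = { '(', 'a', ε }
ε ∈ FIRST(Y) (the right-hand side is nullable), so add FOLLOW(X) = { '(', '-', 'a' }
PREDICT(X → Y) = { '(', '-', 'a' }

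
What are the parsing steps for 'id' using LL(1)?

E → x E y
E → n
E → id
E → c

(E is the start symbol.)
Stack is shown with the top on the left.

Stack  Input  Action
--------------------
E $    id $   output E → id
id $   id $   match 'id'
$      $      accept

The string is accepted.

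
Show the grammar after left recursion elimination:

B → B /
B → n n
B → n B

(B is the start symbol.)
B → n n B'
B → n B B'
B' → / B'
B' → ε

B is directly left-recursive. The standard transformation for
  A → A α₁ | ... | A α_m | β₁ | ... | β_n
is
  A  → β₁ A' | ... | β_n A'
  A' → α₁ A' | ... | α_m A' | ε

B → n n becomes B → n n B'
B → n B becomes B → n B B'
B → B / becomes B' → / B'
Add B' → ε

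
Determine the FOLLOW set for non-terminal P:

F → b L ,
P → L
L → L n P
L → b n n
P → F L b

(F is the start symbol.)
{ ',', 'b', 'n' }

To compute FOLLOW(P), find every occurrence of P on a right-hand side N → α P β: add FIRST(β) \ {ε}, and if β is empty or nullable also add FOLLOW(N). Iterate to a fixed point.

In L → L n P: P is at the end, add FOLLOW(L)

The FOLLOW sets referred to above (computed the same way, to a fixed point):
  FOLLOW(L) = { ',', 'b', 'n' }

Taking the union: FOLLOW(P) = { ',', 'b', 'n' }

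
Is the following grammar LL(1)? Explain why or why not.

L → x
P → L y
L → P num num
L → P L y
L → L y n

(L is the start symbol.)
No. Predict set conflict for L: { 'x' }

A grammar is LL(1) if for each non-terminal N with multiple productions, the predict sets of those productions are pairwise disjoint, where PREDICT(N → α) = (FIRST(α) \ {ε}) ∪ (FOLLOW(N) if α ⇒* ε).

Relevant sets:
  FIRST(P) = { 'x' }
  FIRST(L) = { 'x' }

For L:
  PREDICT(L → x) = { 'x' }
  PREDICT(L → P num num) = { 'x' }
  PREDICT(L → P L y) = { 'x' }
  PREDICT(L → L y n) = { 'x' }
P has a single production, so nothing to check there.

Conflict found: Predict set conflict for L: { 'x' }
The grammar is NOT LL(1).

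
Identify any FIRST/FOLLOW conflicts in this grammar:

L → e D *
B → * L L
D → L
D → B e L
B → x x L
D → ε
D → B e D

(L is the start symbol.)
A FIRST/FOLLOW conflict occurs when a non-terminal N has a nullable alternative N → β (β ⇒* ε) and another alternative N → α with FIRST(α) ∩ FOLLOW(N) ≠ ∅: on such a lookahead the parser cannot decide between expanding α and letting N vanish via β.

Nullable non-terminals: D.
FIRST sets used below: FIRST(L) = { 'e' }, FIRST(B) = { '*', 'x' }

D: nullable alternative(s) D → ε; FOLLOW(D) = { '*' }
  D → L: FIRST \ {ε} = { 'e' } — disjoint from FOLLOW(D)
  D → B e L: FIRST \ {ε} = { '*', 'x' } — overlaps FOLLOW(D) on { '*' }: CONFLICT
  D → ε: FIRST \ {ε} = { } — this is the only nullable alternative, skip
  D → B e D: FIRST \ {ε} = { '*', 'x' } — overlaps FOLLOW(D) on { '*' }: CONFLICT

B, L have no nullable alternative, so no FIRST/FOLLOW check is needed there.

So the grammar has 2 FIRST/FOLLOW conflicts (marked CONFLICT above).

Answer: Yes. D → B e L with FOLLOW(D) on { '*' }; D → B e D with FOLLOW(D) on { '*' }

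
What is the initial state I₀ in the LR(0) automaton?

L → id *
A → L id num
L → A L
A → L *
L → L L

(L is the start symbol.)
First, augment the grammar with L' → L
I₀ = CLOSURE({ [L' → . L] }):
  [L' → . L] has the dot before L: add [L → . id *], [L → . A L], [L → . L L]
  [L → . A L] has the dot before A: add [A → . L id num], [A → . L *]
No further items can be added.

I₀ = { [A → . L *], [A → . L id num], [L → . A L], [L → . L L], [L → . id *], [L' → . L] }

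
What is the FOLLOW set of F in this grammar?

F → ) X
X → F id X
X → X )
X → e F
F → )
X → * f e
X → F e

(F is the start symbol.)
{ $, ')', 'e', 'id' }

F is the start symbol, so $ ∈ FOLLOW(F).
In X → F id X: F is followed by id X, add FIRST(id X) \ {ε} = { 'id' }
In X → e F: F is at the end, add FOLLOW(X)
In X → F e: F is followed by e, add FIRST(e) \ {ε} = { 'e' }

The FOLLOW sets referred to above (computed the same way, to a fixed point):
  FOLLOW(X) = { $, ')', 'e', 'id' }

Taking the union: FOLLOW(F) = { $, ')', 'e', 'id' }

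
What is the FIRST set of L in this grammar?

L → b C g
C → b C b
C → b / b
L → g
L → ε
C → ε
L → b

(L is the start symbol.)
To compute FIRST(L), examine every production with L on the left-hand side, reading each right-hand side left to right until a non-nullable symbol is reached.

From L → b C g:
  - b is a terminal: add 'b' and stop
From L → g:
  - g is a terminal: add 'g' and stop
From L → ε:
  - ε-production, so ε ∈ FIRST(L)
From L → b:
  - b is a terminal: add 'b' and stop

Collecting: FIRST(L) = { 'b', 'g', ε }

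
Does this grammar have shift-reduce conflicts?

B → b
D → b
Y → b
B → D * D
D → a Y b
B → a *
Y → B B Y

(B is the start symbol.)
A shift-reduce conflict occurs when an LR(0) state has both:
  - a complete (reduce) item [A → α .] (dot at the end), and
  - a shift item [B → β . c γ] (dot before a terminal).

Augment with B' → B and build the canonical LR(0) collection (I0 = CLOSURE({[B' → . B]}), then GOTO on every symbol after a dot until no new states appear). It has 16 states:
  I0: { [B → . D * D], [B → . a *], [B → . b], [B' → . B], [D → . a Y b], [D → . b] }  — shift
  I1: { [B' → B .] }  — accept
  I2: { [B → D . * D] }  — shift
  I3: { [B → . D * D], [B → . a *], [B → . b], [B → a . *], [D → . a Y b], [D → . b], [D → a . Y b], [Y → . B B Y], [Y → . b] }  — shift
  I4: { [B → b .], [D → b .] }  — 2 reduces
  I5: { [B → a * .] }  — reduce
  I6: { [B → . D * D], [B → . a *], [B → . b], [D → . a Y b], [D → . b], [Y → B . B Y] }  — shift
  I7: { [D → a Y . b] }  — shift
  I8: { [B → b .], [D → b .], [Y → b .] }  — 3 reduces
  I9: { [D → a Y b .] }  — reduce
  I10: { [B → . D * D], [B → . a *], [B → . b], [D → . a Y b], [D → . b], [Y → . B B Y], [Y → . b], [Y → B B . Y] }  — shift
  I11: { [Y → B B Y .] }  — reduce
  I12: { [B → D * . D], [D → . a Y b], [D → . b] }  — shift
  I13: { [B → D * D .] }  — reduce
  I14: { [B → . D * D], [B → . a *], [B → . b], [D → . a Y b], [D → . b], [D → a . Y b], [Y → . B B Y], [Y → . b] }  — shift
  I15: { [D → b .] }  — reduce

No state contains both a complete item and a shift item.

Answer: No shift-reduce conflicts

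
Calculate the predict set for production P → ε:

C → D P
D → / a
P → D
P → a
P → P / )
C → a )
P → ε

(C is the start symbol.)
PREDICT(P → ε) = (FIRST(RHS) \ {ε}) ∪ (FOLLOW(P) if ε ∈ FIRST(RHS), i.e. RHS ⇒* ε)
The right-hand side is ε (FIRST(ε) = { ε }), so the predict set is FOLLOW(P) = { $, '/' }
PREDICT(P → ε) = { $, '/' }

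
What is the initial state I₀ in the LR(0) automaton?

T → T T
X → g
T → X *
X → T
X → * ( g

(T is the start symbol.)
First, augment the grammar with T' → T
I₀ = CLOSURE({ [T' → . T] }):
  [T' → . T] has the dot before T: add [T → . T T], [T → . X *]
  [T → . X *] has the dot before X: add [X → . g], [X → . T], [X → . * ( g]
No further items can be added.

I₀ = { [T → . T T], [T → . X *], [T' → . T], [X → . * ( g], [X → . T], [X → . g] }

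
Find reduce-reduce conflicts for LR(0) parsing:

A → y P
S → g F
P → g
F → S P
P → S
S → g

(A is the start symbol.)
Yes — I5: [P → g .] vs [S → g .]

A reduce-reduce conflict occurs when an LR(0) state has two complete items [A → α .] and [B → β .] — both call for a reduction, and with no lookahead the parser cannot choose between them.

Augment with A' → A and build the canonical LR(0) collection (I0 = CLOSURE({[A' → . A]}), then GOTO on every symbol after a dot until no new states appear). It has 10 states:
  I0: { [A → . y P], [A' → . A] }  — shift
  I1: { [A' → A .] }  — accept
  I2: { [A → y . P], [P → . S], [P → . g], [S → . g F], [S → . g] }  — shift
  I3: { [A → y P .] }  — reduce
  I4: { [P → S .] }  — reduce
  I5: { [F → . S P], [P → g .], [S → . g F], [S → . g], [S → g . F], [S → g .] }  — shift, 2 reduces
  I6: { [S → g F .] }  — reduce
  I7: { [F → S . P], [P → . S], [P → . g], [S → . g F], [S → . g] }  — shift
  I8: { [F → . S P], [S → . g F], [S → . g], [S → g . F], [S → g .] }  — shift, reduce
  I9: { [F → S P .] }  — reduce

I5 contains complete items [P → g .], [S → g .] — reduce-reduce conflict.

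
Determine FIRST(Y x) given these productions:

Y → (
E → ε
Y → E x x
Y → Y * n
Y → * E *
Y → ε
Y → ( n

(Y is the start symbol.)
{ '(', '*', 'x' }

FIRST sets of the non-terminals involved (from the grammar, by fixed-point iteration):
  FIRST(Y) = { '(', '*', 'x', ε }

To compute FIRST(Y x), process the symbols left to right:
Symbol Y is a non-terminal. Add FIRST(Y) \ {ε} = { '(', '*', 'x' }
Y is nullable (ε ∈ FIRST(Y)), continue to the next symbol.
Symbol x is a terminal. Add 'x' and stop.
FIRST(Y x) = { '(', '*', 'x' }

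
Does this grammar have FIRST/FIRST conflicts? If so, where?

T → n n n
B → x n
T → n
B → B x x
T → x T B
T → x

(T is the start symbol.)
A FIRST/FIRST conflict occurs when two productions N → α and N → β for the same non-terminal have FIRST(α) ∩ FIRST(β) ≠ ∅ (with ε ∈ FIRST of a nullable right-hand side, so two nullable alternatives also conflict).

FIRST sets of the non-terminals at (or reachable through a nullable prefix from) the front of some alternative:
  FIRST(B) = { 'x' }

Productions for T:
  T → n n n: FIRST = { 'n' }
  T → n: FIRST = { 'n' }
  T → x T B: FIRST = { 'x' }
  T → x: FIRST = { 'x' }
Productions for B:
  B → x n: FIRST = { 'x' }
  B → B x x: FIRST = { 'x' }

Conflict for T: T → n n n and T → n
  Overlap: { 'n' }
Conflict for T: T → x T B and T → x
  Overlap: { 'x' }
Conflict for B: B → x n and B → B x x
  Overlap: { 'x' }

Answer: Yes. T → n n n / T → n on { 'n' }; T → x T B / T → x on { 'x' }; B → x n / B → B x x on { 'x' }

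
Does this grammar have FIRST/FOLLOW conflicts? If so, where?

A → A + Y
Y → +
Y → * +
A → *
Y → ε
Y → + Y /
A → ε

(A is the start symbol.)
Nullable non-terminals: A, Y.
FIRST sets used below: FIRST(A) = { '*', '+', ε }

A: nullable alternative(s) A → ε; FOLLOW(A) = { $, '+' }
  A → A + Y: FIRST \ {ε} = { '*', '+' } — overlaps FOLLOW(A) on { '+' }: CONFLICT
  A → *: FIRST \ {ε} = { '*' } — disjoint from FOLLOW(A)
  A → ε: FIRST \ {ε} = { } — this is the only nullable alternative, skip

Y: nullable alternative(s) Y → ε; FOLLOW(Y) = { $, '+', '/' }
  Y → +: FIRST \ {ε} = { '+' } — overlaps FOLLOW(Y) on { '+' }: CONFLICT
  Y → * +: FIRST \ {ε} = { '*' } — disjoint from FOLLOW(Y)
  Y → ε: FIRST \ {ε} = { } — this is the only nullable alternative, skip
  Y → + Y /: FIRST \ {ε} = { '+' } — overlaps FOLLOW(Y) on { '+' }: CONFLICT

So the grammar has 3 FIRST/FOLLOW conflicts (marked CONFLICT above).

Answer: Yes. A → A '+' Y with FOLLOW(A) on { '+' }; Y → '+' with FOLLOW(Y) on { '+' }; Y → '+' Y '/' with FOLLOW(Y) on { '+' }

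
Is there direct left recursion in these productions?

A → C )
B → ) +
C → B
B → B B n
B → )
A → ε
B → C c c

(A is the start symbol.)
Yes, B is left-recursive

Direct left recursion occurs when N → N α for some non-terminal N (the right-hand side begins with the left-hand side itself).

A → C ): starts with C
B → ) +: starts with ')'
C → B: starts with B
B → B B n: LEFT RECURSIVE (starts with B)
B → ): starts with ')'
A → ε: starts with ε
B → C c c: starts with C

The grammar has direct left recursion on: B.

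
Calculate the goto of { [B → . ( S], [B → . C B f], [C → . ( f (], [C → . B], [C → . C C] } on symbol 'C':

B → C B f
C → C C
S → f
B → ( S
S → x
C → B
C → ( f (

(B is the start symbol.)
GOTO(I, 'C') = CLOSURE({ [A → αX.β] : [A → α.Xβ] ∈ I, X = 'C' })

Items with dot before 'C', with the dot advanced:
  [B → . C B f] → [B → C . B f]
  [C → . C C] → [C → C . C]
Closure of the advanced items:
  [B → C . B f] has the dot before B: add [B → . C B f], [B → . ( S]
  [C → C . C] has the dot before C: add [C → . C C], [C → . B], [C → . ( f (]

GOTO = { [B → . ( S], [B → . C B f], [B → C . B f], [C → . ( f (], [C → . B], [C → . C C], [C → C . C] }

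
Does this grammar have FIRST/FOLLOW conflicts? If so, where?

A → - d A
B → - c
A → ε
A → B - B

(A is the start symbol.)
A FIRST/FOLLOW conflict occurs when a non-terminal N has a nullable alternative N → β (β ⇒* ε) and another alternative N → α with FIRST(α) ∩ FOLLOW(N) ≠ ∅: on such a lookahead the parser cannot decide between expanding α and letting N vanish via β.

Nullable non-terminals: A.
FIRST sets used below: FIRST(B) = { '-' }

A: nullable alternative(s) A → ε; FOLLOW(A) = { $ }
  A → - d A: FIRST \ {ε} = { '-' } — disjoint from FOLLOW(A)
  A → ε: FIRST \ {ε} = { } — this is the only nullable alternative, skip
  A → B - B: FIRST \ {ε} = { '-' } — disjoint from FOLLOW(A)

B has no nullable alternative, so no FIRST/FOLLOW check is needed there.

No FIRST/FOLLOW conflicts found.

Answer: No FIRST/FOLLOW conflicts.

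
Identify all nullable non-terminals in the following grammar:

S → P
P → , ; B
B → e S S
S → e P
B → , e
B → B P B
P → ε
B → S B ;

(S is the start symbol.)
{ 'P', 'S' }

A non-terminal is nullable if it can derive ε (the empty string): either it has an ε-production, or it has a production whose right-hand side consists entirely of nullable non-terminals.

ε-productions: P → ε
So P is immediately nullable.
S → P: every symbol on the right is nullable, so S is nullable too.
No further non-terminal can be added: every production for the remaining non-terminals contains a terminal or a non-nullable non-terminal.
Nullable = { 'P', 'S' }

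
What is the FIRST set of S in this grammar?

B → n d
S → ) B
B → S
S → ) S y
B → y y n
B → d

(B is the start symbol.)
To compute FIRST(S), examine every production with S on the left-hand side, reading each right-hand side left to right until a non-nullable symbol is reached.

From S → ) B:
  - ')' is a terminal: add ')' and stop
From S → ) S y:
  - ')' is a terminal: add ')' and stop

Collecting: FIRST(S) = { ')' }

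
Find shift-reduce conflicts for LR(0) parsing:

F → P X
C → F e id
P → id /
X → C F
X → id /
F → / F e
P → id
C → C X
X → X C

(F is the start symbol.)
A shift-reduce conflict occurs when an LR(0) state has both:
  - a complete (reduce) item [A → α .] (dot at the end), and
  - a shift item [B → β . c γ] (dot before a terminal).

Augment with F' → F and build the canonical LR(0) collection (I0 = CLOSURE({[F' → . F]}), then GOTO on every symbol after a dot until no new states appear). It has 18 states:
  I0: { [F → . / F e], [F → . P X], [F' → . F], [P → . id /], [P → . id] }  — shift
  I1: { [F → . / F e], [F → . P X], [F → / . F e], [P → . id /], [P → . id] }  — shift
  I2: { [F' → F .] }  — accept
  I3: { [C → . C X], [C → . F e id], [F → . / F e], [F → . P X], [F → P . X], [P → . id /], [P → . id], [X → . C F], [X → . X C], [X → . id /] }  — shift
  I4: { [P → id . /], [P → id .] }  — shift, reduce
  I5: { [P → id / .] }  — reduce
  I6: { [C → . C X], [C → . F e id], [C → C . X], [F → . / F e], [F → . P X], [P → . id /], [P → . id], [X → . C F], [X → . X C], [X → . id /], [X → C . F] }  — shift
  I7: { [C → F . e id] }  — shift
  I8: { [C → . C X], [C → . F e id], [F → . / F e], [F → . P X], [F → P X .], [P → . id /], [P → . id], [X → X . C] }  — shift, reduce
  I9: { [P → id . /], [P → id .], [X → id . /] }  — shift, reduce
  I10: { [P → id / .], [X → id / .] }  — 2 reduces
  I11: { [C → . C X], [C → . F e id], [C → C . X], [F → . / F e], [F → . P X], [P → . id /], [P → . id], [X → . C F], [X → . X C], [X → . id /], [X → X C .] }  — shift, reduce
  I12: { [C → . C X], [C → . F e id], [C → C X .], [F → . / F e], [F → . P X], [P → . id /], [P → . id], [X → X . C] }  — shift, reduce
  I13: { [C → F e . id] }  — shift
  I14: { [C → F e id .] }  — reduce
  I15: { [C → F . e id], [X → C F .] }  — shift, reduce
  I16: { [F → / F . e] }  — shift
  I17: { [F → / F e .] }  — reduce

I4 contains reduce item [P → id .] and shift item [P → id . /] — shift-reduce conflict.
I8 contains reduce item [F → P X .] and shift items [F → . / F e], [P → . id], [P → . id /] — shift-reduce conflict.
I9 contains reduce item [P → id .] and shift items [P → id . /], [X → id . /] — shift-reduce conflict.
I11 contains reduce item [X → X C .] and shift items [F → . / F e], [P → . id], [P → . id /], [X → . id /] — shift-reduce conflict.
I12 contains reduce item [C → C X .] and shift items [F → . / F e], [P → . id], [P → . id /] — shift-reduce conflict.
I15 contains reduce item [X → C F .] and shift item [C → F . e id] — shift-reduce conflict.

Answer: Yes — I4: [P → id .] vs [P → id . /]; I8: [F → P X .] vs [F → . / F e]; I9: [P → id .] vs [P → id . /]; I11: [X → X C .] vs [F → . / F e]; I12: [C → C X .] vs [F → . / F e]; I15: [X → C F .] vs [C → F . e id]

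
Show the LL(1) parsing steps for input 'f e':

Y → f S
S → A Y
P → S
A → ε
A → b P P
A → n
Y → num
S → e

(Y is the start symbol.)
LL(1) parsing maintains a stack (initially the start symbol over $) and the input. At each step: if the stack top is a terminal, match it against the current input token; if it is a non-terminal N, replace it with the RHS of M[N, lookahead] (the unique production whose predict set contains the lookahead).

Stack is shown with the top on the left.

Stack  Input  Action
--------------------
Y $    f e $  output Y → f S
f S $  f e $  match 'f'
S $    e $    output S → e
e $    e $    match 'e'
$      $      accept

The string is accepted.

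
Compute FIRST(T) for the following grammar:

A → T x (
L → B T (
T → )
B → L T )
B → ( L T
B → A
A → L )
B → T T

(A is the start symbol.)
From T → ):
  - ')' is a terminal: add ')' and stop

Collecting: FIRST(T) = { ')' }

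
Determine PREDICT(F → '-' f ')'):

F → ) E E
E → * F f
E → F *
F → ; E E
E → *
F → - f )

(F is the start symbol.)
{ '-' }

PREDICT(F → '-' f ')') = (FIRST(RHS) \ {ε}) ∪ (FOLLOW(F) if ε ∈ FIRST(RHS), i.e. RHS ⇒* ε)
FIRST('-' f ')') = { '-' }
ε ∉ FIRST('-' f ')'), so FOLLOW(F) is not added.
PREDICT(F → '-' f ')') = { '-' }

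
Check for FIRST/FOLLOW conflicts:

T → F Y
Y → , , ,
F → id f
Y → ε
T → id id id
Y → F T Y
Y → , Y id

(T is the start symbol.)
A FIRST/FOLLOW conflict occurs when a non-terminal N has a nullable alternative N → β (β ⇒* ε) and another alternative N → α with FIRST(α) ∩ FOLLOW(N) ≠ ∅: on such a lookahead the parser cannot decide between expanding α and letting N vanish via β.

Nullable non-terminals: Y.
FIRST sets used below: FIRST(F) = { 'id' }

Y: nullable alternative(s) Y → ε; FOLLOW(Y) = { $, ',', 'id' }
  Y → , , ,: FIRST \ {ε} = { ',' } — overlaps FOLLOW(Y) on { ',' }: CONFLICT
  Y → ε: FIRST \ {ε} = { } — this is the only nullable alternative, skip
  Y → F T Y: FIRST \ {ε} = { 'id' } — overlaps FOLLOW(Y) on { 'id' }: CONFLICT
  Y → , Y id: FIRST \ {ε} = { ',' } — overlaps FOLLOW(Y) on { ',' }: CONFLICT

F, T have no nullable alternative, so no FIRST/FOLLOW check is needed there.

So the grammar has 3 FIRST/FOLLOW conflicts (marked CONFLICT above).

Answer: Yes. Y → ',' ',' ',' with FOLLOW(Y) on { ',' }; Y → F T Y with FOLLOW(Y) on { 'id' }; Y → ',' Y id with FOLLOW(Y) on { ',' }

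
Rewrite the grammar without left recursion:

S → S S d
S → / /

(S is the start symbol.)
S → / / S'
S' → S d S'
S' → ε

S is directly left-recursive. The standard transformation for
  A → A α₁ | ... | A α_m | β₁ | ... | β_n
is
  A  → β₁ A' | ... | β_n A'
  A' → α₁ A' | ... | α_m A' | ε

S → / / becomes S → / / S'
S → S S d becomes S' → S d S'
Add S' → ε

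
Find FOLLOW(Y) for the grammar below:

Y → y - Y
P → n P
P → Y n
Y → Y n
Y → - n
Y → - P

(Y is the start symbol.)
Y is the start symbol, so $ ∈ FOLLOW(Y).
In Y → y - Y: Y is at the end; this adds FOLLOW(Y) to itself — nothing new
In P → Y n: Y is followed by n, add FIRST(n) \ {ε} = { 'n' }
In Y → Y n: Y is followed by n, add FIRST(n) \ {ε} = { 'n' }

Taking the union: FOLLOW(Y) = { $, 'n' }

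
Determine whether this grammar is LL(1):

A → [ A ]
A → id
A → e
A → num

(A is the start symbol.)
Yes, the grammar is LL(1).

For A:
  PREDICT(A → '[' A ']') = { '[' }
  PREDICT(A → id) = { 'id' }
  PREDICT(A → e) = { 'e' }
  PREDICT(A → num) = { 'num' }

All predict sets are disjoint. The grammar IS LL(1).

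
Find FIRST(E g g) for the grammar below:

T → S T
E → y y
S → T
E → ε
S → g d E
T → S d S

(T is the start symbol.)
{ 'g', 'y' }

FIRST sets of the non-terminals involved (from the grammar, by fixed-point iteration):
  FIRST(E) = { 'y', ε }

To compute FIRST(E g g), process the symbols left to right:
Symbol E is a non-terminal. Add FIRST(E) \ {ε} = { 'y' }
E is nullable (ε ∈ FIRST(E)), continue to the next symbol.
Symbol g is a terminal. Add 'g' and stop.
FIRST(E g g) = { 'g', 'y' }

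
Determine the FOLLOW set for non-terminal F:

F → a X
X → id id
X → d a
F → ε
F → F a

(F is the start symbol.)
To compute FOLLOW(F), find every occurrence of F on a right-hand side N → α F β: add FIRST(β) \ {ε}, and if β is empty or nullable also add FOLLOW(N). Iterate to a fixed point.

F is the start symbol, so $ ∈ FOLLOW(F).
In F → F a: F is followed by a, add FIRST(a) \ {ε} = { 'a' }

Taking the union: FOLLOW(F) = { $, 'a' }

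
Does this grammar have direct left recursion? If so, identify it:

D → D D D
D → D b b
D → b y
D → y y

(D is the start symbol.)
Yes, D is left-recursive

Direct left recursion occurs when N → N α for some non-terminal N (the right-hand side begins with the left-hand side itself).

D → D D D: LEFT RECURSIVE (starts with D)
D → D b b: LEFT RECURSIVE (starts with D)
D → b y: starts with b
D → y y: starts with y

The grammar has direct left recursion on: D.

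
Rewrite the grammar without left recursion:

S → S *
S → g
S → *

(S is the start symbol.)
S is directly left-recursive. The standard transformation for
  A → A α₁ | ... | A α_m | β₁ | ... | β_n
is
  A  → β₁ A' | ... | β_n A'
  A' → α₁ A' | ... | α_m A' | ε

S → g becomes S → g S'
S → * becomes S → * S'
S → S * becomes S' → * S'
Add S' → ε

Resulting grammar:
S → g S'
S → * S'
S' → * S'
S' → ε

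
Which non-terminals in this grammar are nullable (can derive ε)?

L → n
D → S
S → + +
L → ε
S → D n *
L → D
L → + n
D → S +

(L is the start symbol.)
A non-terminal is nullable if it can derive ε (the empty string): either it has an ε-production, or it has a production whose right-hand side consists entirely of nullable non-terminals.

ε-productions: L → ε
So L is immediately nullable.
No further non-terminal can be added: every production for the remaining non-terminals contains a terminal or a non-nullable non-terminal.
Nullable = { 'L' }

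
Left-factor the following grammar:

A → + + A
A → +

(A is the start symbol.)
Left-factoring transforms A → αβ₁ | αβ₂ into A → αA' and A' → β₁ | β₂
(α is the longest common prefix among the alternatives). Repeat until
no nonterminal has two alternatives with a common prefix.

Round 1: A has alternatives sharing prefix '+'. Introduce A': A → + A'
  Add: A' → + A
  Add: A' → ε

No remaining common prefixes — done.

Resulting grammar:
A → + A'
A' → + A
A' → ε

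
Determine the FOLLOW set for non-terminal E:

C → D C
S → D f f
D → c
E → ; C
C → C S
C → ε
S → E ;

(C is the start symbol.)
{ ';' }

In S → E ;: E is followed by ';', add FIRST(';') \ {ε} = { ';' }

Taking the union: FOLLOW(E) = { ';' }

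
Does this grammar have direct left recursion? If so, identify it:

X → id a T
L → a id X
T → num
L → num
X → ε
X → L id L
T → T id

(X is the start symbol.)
Direct left recursion occurs when N → N α for some non-terminal N (the right-hand side begins with the left-hand side itself).

X → id a T: starts with id
L → a id X: starts with a
T → num: starts with num
L → num: starts with num
X → ε: starts with ε
X → L id L: starts with L
T → T id: LEFT RECURSIVE (starts with T)

The grammar has direct left recursion on: T.

Answer: Yes, T is left-recursive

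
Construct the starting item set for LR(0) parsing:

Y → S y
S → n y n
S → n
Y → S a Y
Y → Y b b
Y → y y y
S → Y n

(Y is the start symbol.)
First, augment the grammar with Y' → Y
I₀ = CLOSURE({ [Y' → . Y] }):
  [Y' → . Y] has the dot before Y: add [Y → . S y], [Y → . S a Y], [Y → . Y b b], [Y → . y y y]
  [Y → . S y] has the dot before S: add [S → . n y n], [S → . n], [S → . Y n]
No further items can be added.

I₀ = { [S → . Y n], [S → . n y n], [S → . n], [Y → . S a Y], [Y → . S y], [Y → . Y b b], [Y → . y y y], [Y' → . Y] }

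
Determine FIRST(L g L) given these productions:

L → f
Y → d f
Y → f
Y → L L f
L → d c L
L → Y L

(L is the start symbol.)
{ 'd', 'f' }

FIRST sets of the non-terminals involved (from the grammar, by fixed-point iteration):
  FIRST(L) = { 'd', 'f' }

To compute FIRST(L g L), process the symbols left to right:
Symbol L is a non-terminal. Add FIRST(L) \ {ε} = { 'd', 'f' }
L is not nullable (ε ∉ FIRST(L)), so stop here.
FIRST(L g L) = { 'd', 'f' }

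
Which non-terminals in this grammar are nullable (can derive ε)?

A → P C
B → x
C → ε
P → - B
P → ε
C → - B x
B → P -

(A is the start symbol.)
{ 'A', 'C', 'P' }

ε-productions: C → ε, P → ε
So C, P are immediately nullable.
A → P C: every symbol on the right is nullable, so A is nullable too.
No further non-terminal can be added: every production for the remaining non-terminals contains a terminal or a non-nullable non-terminal.
Nullable = { 'A', 'C', 'P' }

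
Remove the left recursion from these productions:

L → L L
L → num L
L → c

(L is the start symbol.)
L → num L L'
L → c L'
L' → L L'
L' → ε

L is directly left-recursive. The standard transformation for
  A → A α₁ | ... | A α_m | β₁ | ... | β_n
is
  A  → β₁ A' | ... | β_n A'
  A' → α₁ A' | ... | α_m A' | ε

L → num L becomes L → num L L'
L → c becomes L → c L'
L → L L becomes L' → L L'
Add L' → ε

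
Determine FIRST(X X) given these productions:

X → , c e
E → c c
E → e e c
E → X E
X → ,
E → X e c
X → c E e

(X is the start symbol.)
FIRST sets of the non-terminals involved (from the grammar, by fixed-point iteration):
  FIRST(X) = { ',', 'c' }

To compute FIRST(X X), process the symbols left to right:
Symbol X is a non-terminal. Add FIRST(X) \ {ε} = { ',', 'c' }
X is not nullable (ε ∉ FIRST(X)), so stop here.
FIRST(X X) = { ',', 'c' }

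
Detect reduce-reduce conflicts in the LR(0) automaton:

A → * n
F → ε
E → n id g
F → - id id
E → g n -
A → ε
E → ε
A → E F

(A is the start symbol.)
A reduce-reduce conflict occurs when an LR(0) state has two complete items [A → α .] and [B → β .] — both call for a reduction, and with no lookahead the parser cannot choose between them.

Augment with A' → A and build the canonical LR(0) collection (I0 = CLOSURE({[A' → . A]}), then GOTO on every symbol after a dot until no new states appear). It has 15 states:
  I0: { [A → . * n], [A → . E F], [A → .], [A' → . A], [E → . g n -], [E → . n id g], [E → .] }  — shift, 2 reduces
  I1: { [A → * . n] }  — shift
  I2: { [A' → A .] }  — accept
  I3: { [A → E . F], [F → . - id id], [F → .] }  — shift, reduce
  I4: { [E → g . n -] }  — shift
  I5: { [E → n . id g] }  — shift
  I6: { [E → n id . g] }  — shift
  I7: { [E → n id g .] }  — reduce
  I8: { [E → g n . -] }  — shift
  I9: { [E → g n - .] }  — reduce
  I10: { [F → - . id id] }  — shift
  I11: { [A → E F .] }  — reduce
  I12: { [F → - id . id] }  — shift
  I13: { [F → - id id .] }  — reduce
  I14: { [A → * n .] }  — reduce

I0 contains complete items [A → .], [E → .] — reduce-reduce conflict.

Answer: Yes — I0: [A → .] vs [E → .]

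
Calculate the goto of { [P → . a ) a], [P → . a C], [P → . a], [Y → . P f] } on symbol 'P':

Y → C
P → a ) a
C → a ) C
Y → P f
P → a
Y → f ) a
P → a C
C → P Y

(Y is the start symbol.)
GOTO(I, 'P') = CLOSURE({ [A → αX.β] : [A → α.Xβ] ∈ I, X = 'P' })

Items with dot before 'P', with the dot advanced:
  [Y → . P f] → [Y → P . f]
Closure adds nothing (no advanced item has the dot before a non-terminal).

GOTO = { [Y → P . f] }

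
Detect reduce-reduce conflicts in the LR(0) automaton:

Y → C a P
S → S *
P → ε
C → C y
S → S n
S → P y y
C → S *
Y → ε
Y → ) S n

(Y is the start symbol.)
Augment with Y' → Y and build the canonical LR(0) collection (I0 = CLOSURE({[Y' → . Y]}), then GOTO on every symbol after a dot until no new states appear). It has 16 states:
  I0: { [C → . C y], [C → . S *], [P → .], [S → . P y y], [S → . S *], [S → . S n], [Y → . ) S n], [Y → . C a P], [Y → .], [Y' → . Y] }  — shift, 2 reduces
  I1: { [P → .], [S → . P y y], [S → . S *], [S → . S n], [Y → ) . S n] }  — reduce
  I2: { [C → C . y], [Y → C . a P] }  — shift
  I3: { [S → P . y y] }  — shift
  I4: { [C → S . *], [S → S . *], [S → S . n] }  — shift
  I5: { [Y' → Y .] }  — accept
  I6: { [C → S * .], [S → S * .] }  — 2 reduces
  I7: { [S → S n .] }  — reduce
  I8: { [S → P y . y] }  — shift
  I9: { [S → P y y .] }  — reduce
  I10: { [P → .], [Y → C a . P] }  — reduce
  I11: { [C → C y .] }  — reduce
  I12: { [Y → C a P .] }  — reduce
  I13: { [S → S . *], [S → S . n], [Y → ) S . n] }  — shift
  I14: { [S → S * .] }  — reduce
  I15: { [S → S n .], [Y → ) S n .] }  — 2 reduces

I0 contains complete items [P → .], [Y → .] — reduce-reduce conflict.
I6 contains complete items [C → S * .], [S → S * .] — reduce-reduce conflict.
I15 contains complete items [S → S n .], [Y → ) S n .] — reduce-reduce conflict.

Answer: Yes — I0: [P → .] vs [Y → .]; I6: [C → S * .] vs [S → S * .]; I15: [S → S n .] vs [Y → ) S n .]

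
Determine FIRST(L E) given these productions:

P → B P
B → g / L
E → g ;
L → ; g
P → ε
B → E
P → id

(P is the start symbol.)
FIRST sets of the non-terminals involved (from the grammar, by fixed-point iteration):
  FIRST(L) = { ';' }

To compute FIRST(L E), process the symbols left to right:
Symbol L is a non-terminal. Add FIRST(L) \ {ε} = { ';' }
L is not nullable (ε ∉ FIRST(L)), so stop here.
FIRST(L E) = { ';' }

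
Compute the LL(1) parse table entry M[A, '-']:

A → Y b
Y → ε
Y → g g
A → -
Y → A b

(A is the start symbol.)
To find M[A, '-'], we find productions for A where '-' is in the predict set (PREDICT(N → α) = (FIRST(α) \ {ε}) ∪ (FOLLOW(N) if α ⇒* ε)).

Relevant sets:
  FIRST(Y) = { '-', 'b', 'g', ε }

A → Y b: PREDICT = { '-', 'b', 'g' }
  '-' is in predict set, so this production goes in M[A, '-']
A → -: PREDICT = { '-' }
  '-' is in predict set, so this production goes in M[A, '-']

M[A, '-'] = A → Y b, A → -  (a multiply-defined cell — the grammar is not LL(1))

Answer: A → Y b, A → -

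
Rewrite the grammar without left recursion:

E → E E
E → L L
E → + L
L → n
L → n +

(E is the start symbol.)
E is directly left-recursive. The standard transformation for
  A → A α₁ | ... | A α_m | β₁ | ... | β_n
is
  A  → β₁ A' | ... | β_n A'
  A' → α₁ A' | ... | α_m A' | ε

E → L L becomes E → L L E'
E → + L becomes E → + L E'
E → E E becomes E' → E E'
Add E' → ε

Productions for other non-terminals are unchanged:
  L → n
  L → n +

Resulting grammar:
E → L L E'
E → + L E'
E' → E E'
E' → ε
L → n
L → n +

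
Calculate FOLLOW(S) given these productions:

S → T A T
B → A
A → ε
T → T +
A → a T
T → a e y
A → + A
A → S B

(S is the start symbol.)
S is the start symbol, so $ ∈ FOLLOW(S).
In A → S B: S is followed by B, add FIRST(B) \ {ε} = { '+', 'a' }
  B is nullable, so also add FOLLOW(A)

The FOLLOW sets referred to above (computed the same way, to a fixed point):
  FOLLOW(A) = { 'a' }

Taking the union: FOLLOW(S) = { $, '+', 'a' }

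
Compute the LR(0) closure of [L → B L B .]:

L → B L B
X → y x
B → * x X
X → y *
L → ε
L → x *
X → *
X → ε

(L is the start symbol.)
To compute CLOSURE, for each item [A → α.Bβ] where B is a non-terminal, add [B → .γ] for all productions B → γ; repeat for the newly added items until nothing changes.

Start with: [L → B L B .]
The dot is at the end, so nothing is added.

CLOSURE = { [L → B L B .] }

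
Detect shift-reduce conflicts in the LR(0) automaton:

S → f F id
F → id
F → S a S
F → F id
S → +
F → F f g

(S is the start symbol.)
No shift-reduce conflicts

A shift-reduce conflict occurs when an LR(0) state has both:
  - a complete (reduce) item [A → α .] (dot at the end), and
  - a shift item [B → β . c γ] (dot before a terminal).

Augment with S' → S and build the canonical LR(0) collection (I0 = CLOSURE({[S' → . S]}), then GOTO on every symbol after a dot until no new states appear). It has 12 states:
  I0: { [S → . +], [S → . f F id], [S' → . S] }  — shift
  I1: { [S → + .] }  — reduce
  I2: { [S' → S .] }  — accept
  I3: { [F → . F f g], [F → . F id], [F → . S a S], [F → . id], [S → . +], [S → . f F id], [S → f . F id] }  — shift
  I4: { [F → F . f g], [F → F . id], [S → f F . id] }  — shift
  I5: { [F → S . a S] }  — shift
  I6: { [F → id .] }  — reduce
  I7: { [F → S a . S], [S → . +], [S → . f F id] }  — shift
  I8: { [F → S a S .] }  — reduce
  I9: { [F → F f . g] }  — shift
  I10: { [F → F id .], [S → f F id .] }  — 2 reduces
  I11: { [F → F f g .] }  — reduce

No state contains both a complete item and a shift item.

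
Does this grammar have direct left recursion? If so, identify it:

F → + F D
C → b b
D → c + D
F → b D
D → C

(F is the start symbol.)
Direct left recursion occurs when N → N α for some non-terminal N (the right-hand side begins with the left-hand side itself).

F → + F D: starts with '+'
C → b b: starts with b
D → c + D: starts with c
F → b D: starts with b
D → C: starts with C

No direct left recursion found.

Answer: No direct left recursion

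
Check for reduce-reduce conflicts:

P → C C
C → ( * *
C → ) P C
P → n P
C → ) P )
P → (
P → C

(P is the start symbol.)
A reduce-reduce conflict occurs when an LR(0) state has two complete items [A → α .] and [B → β .] — both call for a reduction, and with no lookahead the parser cannot choose between them.

Augment with P' → P and build the canonical LR(0) collection (I0 = CLOSURE({[P' → . P]}), then GOTO on every symbol after a dot until no new states appear). It has 14 states:
  I0: { [C → . ( * *], [C → . ) P )], [C → . ) P C], [P → . (], [P → . C C], [P → . C], [P → . n P], [P' → . P] }  — shift
  I1: { [C → ( . * *], [P → ( .] }  — shift, reduce
  I2: { [C → ) . P )], [C → ) . P C], [C → . ( * *], [C → . ) P )], [C → . ) P C], [P → . (], [P → . C C], [P → . C], [P → . n P] }  — shift
  I3: { [C → . ( * *], [C → . ) P )], [C → . ) P C], [P → C . C], [P → C .] }  — shift, reduce
  I4: { [P' → P .] }  — accept
  I5: { [C → . ( * *], [C → . ) P )], [C → . ) P C], [P → . (], [P → . C C], [P → . C], [P → . n P], [P → n . P] }  — shift
  I6: { [P → n P .] }  — reduce
  I7: { [C → ( . * *] }  — shift
  I8: { [P → C C .] }  — reduce
  I9: { [C → ( * . *] }  — shift
  I10: { [C → ( * * .] }  — reduce
  I11: { [C → ) P . )], [C → ) P . C], [C → . ( * *], [C → . ) P )], [C → . ) P C] }  — shift
  I12: { [C → ) . P )], [C → ) . P C], [C → ) P ) .], [C → . ( * *], [C → . ) P )], [C → . ) P C], [P → . (], [P → . C C], [P → . C], [P → . n P] }  — shift, reduce
  I13: { [C → ) P C .] }  — reduce

No state contains more than one complete item.

Answer: No reduce-reduce conflicts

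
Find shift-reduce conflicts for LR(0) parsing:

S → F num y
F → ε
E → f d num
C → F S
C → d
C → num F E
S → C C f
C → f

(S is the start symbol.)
Augment with S' → S and build the canonical LR(0) collection (I0 = CLOSURE({[S' → . S]}), then GOTO on every symbol after a dot until no new states appear). It has 18 states:
  I0: { [C → . F S], [C → . d], [C → . f], [C → . num F E], [F → .], [S → . C C f], [S → . F num y], [S' → . S] }  — shift, reduce
  I1: { [C → . F S], [C → . d], [C → . f], [C → . num F E], [F → .], [S → C . C f] }  — shift, reduce
  I2: { [C → . F S], [C → . d], [C → . f], [C → . num F E], [C → F . S], [F → .], [S → . C C f], [S → . F num y], [S → F . num y] }  — shift, reduce
  I3: { [S' → S .] }  — accept
  I4: { [C → d .] }  — reduce
  I5: { [C → f .] }  — reduce
  I6: { [C → num . F E], [F → .] }  — reduce
  I7: { [C → num F . E], [E → . f d num] }  — shift
  I8: { [C → num F E .] }  — reduce
  I9: { [E → f . d num] }  — shift
  I10: { [E → f d . num] }  — shift
  I11: { [E → f d num .] }  — reduce
  I12: { [C → F S .] }  — reduce
  I13: { [C → num . F E], [F → .], [S → F num . y] }  — shift, reduce
  I14: { [S → F num y .] }  — reduce
  I15: { [S → C C . f] }  — shift
  I16: { [C → . F S], [C → . d], [C → . f], [C → . num F E], [C → F . S], [F → .], [S → . C C f], [S → . F num y] }  — shift, reduce
  I17: { [S → C C f .] }  — reduce

I0 contains reduce item [F → .] and shift items [C → . d], [C → . f], [C → . num F E] — shift-reduce conflict.
I1 contains reduce item [F → .] and shift items [C → . d], [C → . f], [C → . num F E] — shift-reduce conflict.
I2 contains reduce item [F → .] and shift items [C → . d], [C → . f], [C → . num F E], [S → F . num y] — shift-reduce conflict.
I13 contains reduce item [F → .] and shift item [S → F num . y] — shift-reduce conflict.
I16 contains reduce item [F → .] and shift items [C → . d], [C → . f], [C → . num F E] — shift-reduce conflict.

Answer: Yes — I0: [F → .] vs [C → . d]; I1: [F → .] vs [C → . d]; I2: [F → .] vs [C → . d]; I13: [F → .] vs [S → F num . y]; I16: [F → .] vs [C → . d]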